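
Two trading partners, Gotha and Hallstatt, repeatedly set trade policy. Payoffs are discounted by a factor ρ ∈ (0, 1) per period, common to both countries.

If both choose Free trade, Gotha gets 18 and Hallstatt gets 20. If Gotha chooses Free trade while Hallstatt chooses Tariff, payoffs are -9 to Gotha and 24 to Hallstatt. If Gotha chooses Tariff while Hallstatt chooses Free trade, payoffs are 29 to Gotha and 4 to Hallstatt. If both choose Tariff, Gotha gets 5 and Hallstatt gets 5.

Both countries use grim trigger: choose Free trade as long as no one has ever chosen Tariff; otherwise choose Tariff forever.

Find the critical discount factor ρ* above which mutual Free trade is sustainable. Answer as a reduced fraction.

For Gotha: deviation gain 29−18 = 11, per-period punishment loss 18−5 = 13. IC gives ρ ≥ 11/24.
For Hallstatt: gain 4, loss 15 per period, so ρ ≥ 4/19.
The tighter constraint is Gotha's, so cooperation needs ρ ≥ 11/24.

11/24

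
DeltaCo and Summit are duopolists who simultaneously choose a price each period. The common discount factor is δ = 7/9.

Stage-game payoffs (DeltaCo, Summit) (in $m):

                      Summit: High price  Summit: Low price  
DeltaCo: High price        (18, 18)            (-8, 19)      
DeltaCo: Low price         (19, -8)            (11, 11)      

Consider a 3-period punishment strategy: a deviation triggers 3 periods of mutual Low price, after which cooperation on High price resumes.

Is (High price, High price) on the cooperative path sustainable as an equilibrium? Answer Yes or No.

A one-shot deviation gives 19 now, then 11 for 3 periods, then back to 18.
Gain from deviating: (19−18) today; loss: (18−11) in each of the next 3 periods.
No-deviation condition: (18−11)(δ+…+δ^3) ≥ 19−18, i.e. δ+…+δ^3 ≥ 1/7.
At δ = 7/9: δ+…+δ^3 = 1.8532 ≥ 0.1429.
So cooperation is sustainable.

Yes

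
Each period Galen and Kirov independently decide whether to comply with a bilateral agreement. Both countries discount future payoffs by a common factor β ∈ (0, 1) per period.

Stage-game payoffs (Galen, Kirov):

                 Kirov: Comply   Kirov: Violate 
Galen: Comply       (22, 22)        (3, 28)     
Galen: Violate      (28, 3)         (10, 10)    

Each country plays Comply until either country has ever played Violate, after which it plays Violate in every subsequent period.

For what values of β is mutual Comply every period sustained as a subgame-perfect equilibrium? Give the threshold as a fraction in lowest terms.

Under grim trigger the critical discount factor is (T−C)/(T−P) with T = 28, C = 22, P = 10.
β* = (28−22)/(28−10) = 6/18 = 1/3.

1/3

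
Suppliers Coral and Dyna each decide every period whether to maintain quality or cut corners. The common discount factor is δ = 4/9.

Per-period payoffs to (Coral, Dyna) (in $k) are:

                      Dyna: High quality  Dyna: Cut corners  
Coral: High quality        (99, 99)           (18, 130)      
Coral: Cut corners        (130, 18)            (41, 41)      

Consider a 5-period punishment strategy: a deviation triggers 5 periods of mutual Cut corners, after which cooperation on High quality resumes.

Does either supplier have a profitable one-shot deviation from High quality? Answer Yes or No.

No

IC: δ+…+δ^5 ≥ (130−99)/(99−41) = 31/58.
At δ = 4/9: partial sum = 0.7861 ≥ 0.5345. Cooperation sustainable.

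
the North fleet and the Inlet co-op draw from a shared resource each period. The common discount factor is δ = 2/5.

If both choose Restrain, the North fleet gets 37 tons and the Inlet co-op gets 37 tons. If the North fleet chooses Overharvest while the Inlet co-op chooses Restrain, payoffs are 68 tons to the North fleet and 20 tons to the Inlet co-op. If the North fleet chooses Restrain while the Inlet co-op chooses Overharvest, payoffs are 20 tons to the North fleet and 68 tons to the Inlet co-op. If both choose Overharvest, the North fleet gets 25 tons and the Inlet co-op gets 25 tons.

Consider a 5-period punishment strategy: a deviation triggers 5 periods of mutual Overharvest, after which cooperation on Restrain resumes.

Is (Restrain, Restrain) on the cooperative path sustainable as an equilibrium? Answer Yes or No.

A one-shot deviation gives 68 now, then 25 for 5 periods, then back to 37.
Gain from deviating: (68−37) today; loss: (37−25) in each of the next 5 periods.
No-deviation condition: (37−25)(δ+…+δ^5) ≥ 68−37, i.e. δ+…+δ^5 ≥ 31/12.
At δ = 2/5: δ+…+δ^5 = 0.6598 < 2.5833.
So cooperation is not sustainable.

No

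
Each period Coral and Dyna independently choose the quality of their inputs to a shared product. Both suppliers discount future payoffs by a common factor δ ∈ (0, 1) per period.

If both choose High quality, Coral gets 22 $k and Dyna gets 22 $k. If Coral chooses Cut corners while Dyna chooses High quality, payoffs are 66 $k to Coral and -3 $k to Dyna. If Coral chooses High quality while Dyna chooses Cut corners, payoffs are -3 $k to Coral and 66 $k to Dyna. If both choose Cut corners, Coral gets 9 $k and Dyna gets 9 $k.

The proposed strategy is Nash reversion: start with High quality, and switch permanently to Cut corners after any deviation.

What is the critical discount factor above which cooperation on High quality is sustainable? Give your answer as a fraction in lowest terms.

44/57

One-period gain from deviating is 66 − 22 = 44. The loss is 22 − 9 = 13 in every subsequent period, with present value 13·δ/(1−δ).
Deviation is unprofitable when 13·δ/(1−δ) ≥ 44, i.e. δ/(1−δ) ≥ 44/13.
Equivalently δ ≥ 44/(44+13) = 44/57.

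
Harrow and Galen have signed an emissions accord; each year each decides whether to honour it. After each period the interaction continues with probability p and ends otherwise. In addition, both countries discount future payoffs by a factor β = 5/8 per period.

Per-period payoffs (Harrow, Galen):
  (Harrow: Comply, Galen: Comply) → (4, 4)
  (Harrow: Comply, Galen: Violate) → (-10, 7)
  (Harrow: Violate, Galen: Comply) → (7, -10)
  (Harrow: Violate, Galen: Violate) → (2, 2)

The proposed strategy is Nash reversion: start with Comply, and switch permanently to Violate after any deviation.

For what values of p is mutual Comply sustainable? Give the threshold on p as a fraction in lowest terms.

With continuation probability p and discount β, the effective per-period discount factor is βp.
Grim-trigger IC: βp ≥ (7−4)/(7−2) = 3/5.
So p ≥ (3/5)/(5/8) = 24/25.

24/25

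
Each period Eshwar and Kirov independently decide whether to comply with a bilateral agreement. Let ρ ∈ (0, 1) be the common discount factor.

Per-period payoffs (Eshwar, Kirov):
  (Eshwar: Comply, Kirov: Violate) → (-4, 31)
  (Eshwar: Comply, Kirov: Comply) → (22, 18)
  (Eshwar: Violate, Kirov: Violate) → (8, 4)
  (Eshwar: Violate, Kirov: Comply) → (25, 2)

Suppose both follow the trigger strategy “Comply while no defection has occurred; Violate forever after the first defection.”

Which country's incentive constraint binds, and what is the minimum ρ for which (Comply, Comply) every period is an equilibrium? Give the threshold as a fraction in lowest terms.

Kirov; ρ ≥ 13/27

For Eshwar: deviation gain 25−22 = 3, per-period punishment loss 22−8 = 14. IC gives ρ ≥ 3/17.
For Kirov: gain 13, loss 14 per period, so ρ ≥ 13/27.
The tighter constraint is Kirov's, so cooperation needs ρ ≥ 13/27.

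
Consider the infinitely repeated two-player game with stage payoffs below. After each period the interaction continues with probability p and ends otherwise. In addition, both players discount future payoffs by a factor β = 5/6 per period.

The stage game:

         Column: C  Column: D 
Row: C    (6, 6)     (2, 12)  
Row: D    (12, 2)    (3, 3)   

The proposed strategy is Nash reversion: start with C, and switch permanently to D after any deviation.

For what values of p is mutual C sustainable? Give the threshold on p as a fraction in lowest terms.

Expected continuation weight on next period's payoff is β·p = 5/6·p, which plays the role of the discount factor.
Cooperation requires 5/6·p ≥ (12−6)/(12−3) = 2/3, hence p ≥ 4/5.

4/5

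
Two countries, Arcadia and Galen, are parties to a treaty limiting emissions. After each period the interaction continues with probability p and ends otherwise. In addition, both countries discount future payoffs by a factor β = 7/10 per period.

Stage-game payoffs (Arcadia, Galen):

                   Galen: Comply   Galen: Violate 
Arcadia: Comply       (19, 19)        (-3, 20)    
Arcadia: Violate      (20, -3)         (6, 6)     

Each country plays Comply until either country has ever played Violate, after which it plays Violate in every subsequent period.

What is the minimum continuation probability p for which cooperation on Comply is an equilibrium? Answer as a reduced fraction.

5/49

Expected continuation weight on next period's payoff is β·p = 7/10·p, which plays the role of the discount factor.
Cooperation requires 7/10·p ≥ (20−19)/(20−6) = 1/14, hence p ≥ 5/49.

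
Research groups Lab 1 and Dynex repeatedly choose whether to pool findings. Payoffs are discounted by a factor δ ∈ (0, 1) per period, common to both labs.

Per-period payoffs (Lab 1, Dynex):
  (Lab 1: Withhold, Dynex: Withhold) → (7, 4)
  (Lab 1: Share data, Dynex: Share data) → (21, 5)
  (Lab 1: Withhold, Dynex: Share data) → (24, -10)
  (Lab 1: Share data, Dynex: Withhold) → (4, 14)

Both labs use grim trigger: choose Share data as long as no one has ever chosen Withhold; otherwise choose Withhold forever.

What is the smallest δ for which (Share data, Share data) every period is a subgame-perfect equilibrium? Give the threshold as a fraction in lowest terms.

Lab 1's threshold: (24−21)/(24−7) = 3/17.
Dynex's threshold: (14−5)/(14−4) = 9/10.
3/17 < 9/10, so Dynex binds and δ* = 9/10.

9/10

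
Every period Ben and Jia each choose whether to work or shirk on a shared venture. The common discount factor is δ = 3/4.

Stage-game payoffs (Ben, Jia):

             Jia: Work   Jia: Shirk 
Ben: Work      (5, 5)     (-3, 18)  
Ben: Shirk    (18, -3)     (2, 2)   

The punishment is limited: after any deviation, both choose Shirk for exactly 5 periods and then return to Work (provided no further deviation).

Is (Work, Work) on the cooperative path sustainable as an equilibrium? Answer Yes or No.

IC: δ+…+δ^5 ≥ (18−5)/(5−2) = 13/3.
At δ = 3/4: partial sum = 2.2881 < 4.3333. Cooperation not sustainable.

No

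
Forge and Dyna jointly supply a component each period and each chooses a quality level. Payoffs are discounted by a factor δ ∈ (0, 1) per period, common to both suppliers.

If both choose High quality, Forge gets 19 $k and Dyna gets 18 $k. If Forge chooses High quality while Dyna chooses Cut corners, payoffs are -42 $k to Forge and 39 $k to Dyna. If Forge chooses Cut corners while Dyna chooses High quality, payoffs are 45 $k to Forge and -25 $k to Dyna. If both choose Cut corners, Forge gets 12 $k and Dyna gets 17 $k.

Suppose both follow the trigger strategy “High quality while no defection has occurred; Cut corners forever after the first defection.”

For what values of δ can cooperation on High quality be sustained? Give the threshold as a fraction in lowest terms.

Forge: cooperation gives 19 each period; deviation gives 45 once then 12 forever.
  19/(1−δ) ≥ 45 + 12δ/(1−δ) ⇒ δ ≥ 26/33.
Dyna: cooperation gives 18 each period; deviation gives 39 once then 17 forever.
  δ ≥ 21/22.
Both must hold, so the binding constraint is Dyna's: δ ≥ 21/22.

21/22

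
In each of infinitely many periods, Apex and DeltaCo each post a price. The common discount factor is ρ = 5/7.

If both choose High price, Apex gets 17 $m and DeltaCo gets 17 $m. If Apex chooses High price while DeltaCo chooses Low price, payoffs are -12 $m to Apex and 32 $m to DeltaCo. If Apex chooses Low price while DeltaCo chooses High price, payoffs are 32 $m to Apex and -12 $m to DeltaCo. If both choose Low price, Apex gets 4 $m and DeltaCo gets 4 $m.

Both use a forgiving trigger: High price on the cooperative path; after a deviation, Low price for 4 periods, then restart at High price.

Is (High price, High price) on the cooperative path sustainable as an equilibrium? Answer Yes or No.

IC: ρ+…+ρ^4 ≥ (32−17)/(17−4) = 15/13.
At ρ = 5/7: partial sum = 1.8492 ≥ 1.1538. Cooperation sustainable.

Yes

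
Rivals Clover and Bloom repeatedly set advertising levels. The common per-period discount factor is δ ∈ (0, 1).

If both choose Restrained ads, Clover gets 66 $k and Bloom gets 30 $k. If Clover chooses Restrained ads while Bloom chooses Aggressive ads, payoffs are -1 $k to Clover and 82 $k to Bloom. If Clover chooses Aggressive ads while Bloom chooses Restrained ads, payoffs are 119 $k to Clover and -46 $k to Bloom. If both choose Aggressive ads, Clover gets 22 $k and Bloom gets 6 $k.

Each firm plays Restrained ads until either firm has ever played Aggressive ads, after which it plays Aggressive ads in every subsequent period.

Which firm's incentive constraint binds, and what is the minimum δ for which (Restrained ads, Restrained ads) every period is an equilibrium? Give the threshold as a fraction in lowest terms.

Clover's threshold: (119−66)/(119−22) = 53/97.
Bloom's threshold: (82−30)/(82−6) = 13/19.
53/97 < 13/19, so Bloom binds and δ* = 13/19.

Bloom; δ ≥ 13/19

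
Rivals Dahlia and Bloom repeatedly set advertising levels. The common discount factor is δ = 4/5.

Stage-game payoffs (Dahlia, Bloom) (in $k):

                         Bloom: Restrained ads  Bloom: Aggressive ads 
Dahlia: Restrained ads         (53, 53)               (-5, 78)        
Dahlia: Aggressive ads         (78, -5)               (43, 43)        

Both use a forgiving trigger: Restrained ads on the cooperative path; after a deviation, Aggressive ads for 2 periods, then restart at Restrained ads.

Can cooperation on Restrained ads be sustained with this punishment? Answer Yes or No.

No

IC: δ+…+δ^2 ≥ (78−53)/(53−43) = 5/2.
At δ = 4/5: partial sum = 1.4400 < 2.5000. Cooperation not sustainable.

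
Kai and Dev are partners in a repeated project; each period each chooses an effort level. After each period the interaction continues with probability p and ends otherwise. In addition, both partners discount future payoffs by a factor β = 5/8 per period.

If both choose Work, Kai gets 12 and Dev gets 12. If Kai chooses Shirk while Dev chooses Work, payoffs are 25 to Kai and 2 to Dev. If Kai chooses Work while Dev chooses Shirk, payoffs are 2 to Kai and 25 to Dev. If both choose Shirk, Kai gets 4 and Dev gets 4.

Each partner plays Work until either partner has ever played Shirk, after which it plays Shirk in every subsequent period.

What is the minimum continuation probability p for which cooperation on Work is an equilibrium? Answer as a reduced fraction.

104/105

Expected continuation weight on next period's payoff is β·p = 5/8·p, which plays the role of the discount factor.
Cooperation requires 5/8·p ≥ (25−12)/(25−4) = 13/21, hence p ≥ 104/105.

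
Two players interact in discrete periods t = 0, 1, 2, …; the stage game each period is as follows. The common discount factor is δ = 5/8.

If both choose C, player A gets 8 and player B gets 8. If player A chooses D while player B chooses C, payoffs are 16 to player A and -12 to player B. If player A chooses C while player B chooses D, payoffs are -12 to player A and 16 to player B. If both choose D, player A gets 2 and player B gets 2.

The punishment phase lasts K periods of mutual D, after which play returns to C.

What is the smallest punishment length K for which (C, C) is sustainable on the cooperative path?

4

Need Σ_{k=1}^{K} δ^k ≥ (16−8)/(8−2) = 1.3333 at δ = 5/8.
At K = 3 the sum is 1.2598 < 1.3333; at K = 4 it is 1.4124 ≥ 1.3333.
So the minimum punishment length is K = 4.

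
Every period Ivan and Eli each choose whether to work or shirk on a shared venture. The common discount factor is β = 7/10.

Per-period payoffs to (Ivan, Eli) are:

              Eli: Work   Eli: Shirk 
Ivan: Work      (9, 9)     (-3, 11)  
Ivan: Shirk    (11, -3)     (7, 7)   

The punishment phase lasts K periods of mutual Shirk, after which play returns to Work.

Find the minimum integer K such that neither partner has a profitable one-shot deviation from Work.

Need Σ_{k=1}^{K} β^k ≥ (11−9)/(9−7) = 1.0000 at β = 7/10.
At K = 1 the sum is 0.7000 < 1.0000; at K = 2 it is 1.1900 ≥ 1.0000.
So the minimum punishment length is K = 2.

2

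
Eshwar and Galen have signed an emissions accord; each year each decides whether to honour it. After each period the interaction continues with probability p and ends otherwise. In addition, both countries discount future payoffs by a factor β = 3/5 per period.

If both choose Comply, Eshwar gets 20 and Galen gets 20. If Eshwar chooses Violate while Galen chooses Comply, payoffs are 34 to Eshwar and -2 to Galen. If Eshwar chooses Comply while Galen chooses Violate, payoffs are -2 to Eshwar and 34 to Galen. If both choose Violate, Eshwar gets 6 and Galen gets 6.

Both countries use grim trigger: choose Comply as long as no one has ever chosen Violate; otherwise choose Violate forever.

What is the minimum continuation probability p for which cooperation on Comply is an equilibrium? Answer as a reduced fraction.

5/6

Expected continuation weight on next period's payoff is β·p = 3/5·p, which plays the role of the discount factor.
Cooperation requires 3/5·p ≥ (34−20)/(34−6) = 1/2, hence p ≥ 5/6.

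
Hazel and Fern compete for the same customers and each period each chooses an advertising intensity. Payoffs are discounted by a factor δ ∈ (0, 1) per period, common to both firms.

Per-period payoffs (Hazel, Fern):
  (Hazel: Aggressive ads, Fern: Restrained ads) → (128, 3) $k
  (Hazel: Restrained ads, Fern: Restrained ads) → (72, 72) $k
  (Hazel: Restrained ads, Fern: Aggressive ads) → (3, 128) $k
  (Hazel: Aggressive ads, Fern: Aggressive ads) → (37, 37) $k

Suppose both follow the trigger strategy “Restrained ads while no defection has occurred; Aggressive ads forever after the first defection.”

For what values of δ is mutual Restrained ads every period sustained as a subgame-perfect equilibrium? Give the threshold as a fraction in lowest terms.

72/(1−δ) ≥ 128 + 37δ/(1−δ)
72 ≥ 128 − 91δ
δ ≥ 56/91 = 8/13.

8/13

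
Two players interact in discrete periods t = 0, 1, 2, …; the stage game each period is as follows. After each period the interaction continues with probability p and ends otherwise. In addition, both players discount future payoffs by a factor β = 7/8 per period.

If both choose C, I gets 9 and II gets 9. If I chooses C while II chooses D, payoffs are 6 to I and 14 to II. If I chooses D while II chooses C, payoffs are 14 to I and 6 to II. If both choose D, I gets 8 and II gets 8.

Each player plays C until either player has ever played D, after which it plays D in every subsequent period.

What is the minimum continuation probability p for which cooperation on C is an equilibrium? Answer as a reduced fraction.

20/21

Expected continuation weight on next period's payoff is β·p = 7/8·p, which plays the role of the discount factor.
Cooperation requires 7/8·p ≥ (14−9)/(14−8) = 5/6, hence p ≥ 20/21.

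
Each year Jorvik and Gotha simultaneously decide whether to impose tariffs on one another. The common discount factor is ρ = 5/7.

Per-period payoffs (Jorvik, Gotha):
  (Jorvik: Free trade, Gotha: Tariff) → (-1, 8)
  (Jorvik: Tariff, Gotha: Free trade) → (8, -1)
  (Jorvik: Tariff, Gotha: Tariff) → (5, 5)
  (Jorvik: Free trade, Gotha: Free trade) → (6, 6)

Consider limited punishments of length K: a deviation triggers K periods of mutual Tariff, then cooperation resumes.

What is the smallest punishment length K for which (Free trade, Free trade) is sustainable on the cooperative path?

5

Need Σ_{k=1}^{K} ρ^k ≥ (8−6)/(6−5) = 2.0000 at ρ = 5/7.
At K = 4 the sum is 1.8492 < 2.0000; at K = 5 it is 2.0352 ≥ 2.0000.
So the minimum punishment length is K = 5.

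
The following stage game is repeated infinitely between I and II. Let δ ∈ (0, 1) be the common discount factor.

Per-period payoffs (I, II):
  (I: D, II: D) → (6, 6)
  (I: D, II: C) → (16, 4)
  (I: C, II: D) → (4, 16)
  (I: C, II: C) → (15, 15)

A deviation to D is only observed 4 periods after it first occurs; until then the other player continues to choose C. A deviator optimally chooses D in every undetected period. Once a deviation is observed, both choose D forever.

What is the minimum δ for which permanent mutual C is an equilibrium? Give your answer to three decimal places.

A deviator earns 16 for 4 periods, then 6 forever; cooperating earns 15 forever. Multiplying the IC by (1−δ):
15 ≥ 16(1−δ^4) + 6δ^4, so 10·δ^4 ≥ 1 and δ^4 ≥ 1/10.
δ ≥ (1/10)^(1/4) ≈ 0.562.

0.562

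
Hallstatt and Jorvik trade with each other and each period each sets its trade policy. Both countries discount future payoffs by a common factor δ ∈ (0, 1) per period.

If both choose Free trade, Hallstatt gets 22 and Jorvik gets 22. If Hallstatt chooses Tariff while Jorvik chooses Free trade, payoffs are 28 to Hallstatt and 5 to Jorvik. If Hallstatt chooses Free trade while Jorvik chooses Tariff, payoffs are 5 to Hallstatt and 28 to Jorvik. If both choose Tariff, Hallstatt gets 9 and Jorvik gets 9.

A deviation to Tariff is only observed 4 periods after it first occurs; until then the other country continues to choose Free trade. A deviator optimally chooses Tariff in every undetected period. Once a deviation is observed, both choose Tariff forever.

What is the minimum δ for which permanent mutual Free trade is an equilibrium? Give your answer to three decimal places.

0.750

The best deviation is to choose Tariff for all 4 undetected periods, earning 28 each, then 9 forever once detected.
Deviation value: 28(1−δ^4)/(1−δ) + 9δ^4/(1−δ); cooperation value: 22/(1−δ).
IC: 22 ≥ 28(1−δ^4) + 9δ^4 = 28 − 19δ^4.
So δ^4 ≥ 6/19, giving δ ≥ (6/19)^(1/4) ≈ 0.750.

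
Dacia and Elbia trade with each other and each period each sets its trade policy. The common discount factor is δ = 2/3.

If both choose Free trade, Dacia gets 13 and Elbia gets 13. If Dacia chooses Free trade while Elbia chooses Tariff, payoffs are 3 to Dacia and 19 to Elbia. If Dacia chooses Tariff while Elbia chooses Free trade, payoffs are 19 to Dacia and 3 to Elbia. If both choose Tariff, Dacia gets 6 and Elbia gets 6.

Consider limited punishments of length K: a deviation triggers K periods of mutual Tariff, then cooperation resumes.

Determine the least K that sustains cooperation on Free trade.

IC: δ(1−δ^K)/(1−δ) ≥ (19−13)/(13−6) = 6/7.
With δ = 2/3: need 1 − δ^K ≥ 6/7·(1−2/3)/(2/3), i.e. δ^K ≤ 0.5714.
Since (2/3)^1 = 0.6667 and (2/3)^2 = 0.4444, the smallest such K is 2.

2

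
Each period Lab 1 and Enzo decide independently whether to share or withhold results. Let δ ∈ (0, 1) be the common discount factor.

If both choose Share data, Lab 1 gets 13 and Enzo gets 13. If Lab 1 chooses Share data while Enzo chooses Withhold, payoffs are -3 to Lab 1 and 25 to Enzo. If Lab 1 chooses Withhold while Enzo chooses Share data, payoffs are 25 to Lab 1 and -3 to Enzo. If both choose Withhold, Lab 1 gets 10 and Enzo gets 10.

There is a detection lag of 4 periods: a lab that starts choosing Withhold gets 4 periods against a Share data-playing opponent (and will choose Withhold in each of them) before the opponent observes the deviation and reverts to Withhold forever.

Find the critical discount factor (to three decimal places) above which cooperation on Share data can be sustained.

0.946

The best deviation is to choose Withhold for all 4 undetected periods, earning 25 each, then 10 forever once detected.
Deviation value: 25(1−δ^4)/(1−δ) + 10δ^4/(1−δ); cooperation value: 13/(1−δ).
IC: 13 ≥ 25(1−δ^4) + 10δ^4 = 25 − 15δ^4.
So δ^4 ≥ 12/15 = 4/5, giving δ ≥ (4/5)^(1/4) ≈ 0.946.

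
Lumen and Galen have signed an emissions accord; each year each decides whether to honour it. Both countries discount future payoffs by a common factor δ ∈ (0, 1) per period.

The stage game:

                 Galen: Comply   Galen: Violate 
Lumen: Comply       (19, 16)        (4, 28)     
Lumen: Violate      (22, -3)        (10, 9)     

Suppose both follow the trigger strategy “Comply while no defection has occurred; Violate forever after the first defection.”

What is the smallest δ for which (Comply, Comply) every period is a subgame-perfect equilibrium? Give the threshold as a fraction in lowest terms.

Lumen: cooperation gives 19 each period; deviation gives 22 once then 10 forever.
  19/(1−δ) ≥ 22 + 10δ/(1−δ) ⇒ δ ≥ 3/12 = 1/4.
Galen: cooperation gives 16 each period; deviation gives 28 once then 9 forever.
  δ ≥ 12/19.
Both must hold, so the binding constraint is Galen's: δ ≥ 12/19.

12/19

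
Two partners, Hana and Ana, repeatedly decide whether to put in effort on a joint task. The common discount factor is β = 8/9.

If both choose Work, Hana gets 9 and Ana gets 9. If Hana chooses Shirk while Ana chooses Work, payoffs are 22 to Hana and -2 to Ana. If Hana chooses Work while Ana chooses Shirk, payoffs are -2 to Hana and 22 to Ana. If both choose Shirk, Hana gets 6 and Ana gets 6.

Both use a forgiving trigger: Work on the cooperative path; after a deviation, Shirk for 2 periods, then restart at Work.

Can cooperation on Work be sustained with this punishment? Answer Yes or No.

No

Comparing payoff streams over the 3 periods until play realigns: cooperate → 9(1+β+…+β^2); deviate → 22 + 6(β+…+β^2).
Cooperation is sustained iff (9−6)(β+…+β^2) ≥ 22−9.
β+…+β^2 = 8/9·(1−(8/9)^2)/(1−8/9) = 1.6790, and (22−9)/(9−6) = 4.3333.
1.6790 < 4.3333, so cooperation is not sustainable.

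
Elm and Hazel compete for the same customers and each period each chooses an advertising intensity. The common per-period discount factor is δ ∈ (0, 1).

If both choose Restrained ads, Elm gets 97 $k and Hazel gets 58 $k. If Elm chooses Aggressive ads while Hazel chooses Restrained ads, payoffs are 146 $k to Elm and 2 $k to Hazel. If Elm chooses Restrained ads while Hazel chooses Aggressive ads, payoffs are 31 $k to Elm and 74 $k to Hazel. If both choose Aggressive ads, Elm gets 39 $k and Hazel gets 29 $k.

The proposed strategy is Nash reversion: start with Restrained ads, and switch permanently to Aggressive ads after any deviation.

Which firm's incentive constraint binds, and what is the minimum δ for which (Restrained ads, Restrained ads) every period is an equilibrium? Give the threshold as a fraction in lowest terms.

Elm; δ ≥ 49/107

Elm's threshold: (146−97)/(146−39) = 49/107.
Hazel's threshold: (74−58)/(74−29) = 16/45.
49/107 > 16/45, so Elm binds and δ* = 49/107.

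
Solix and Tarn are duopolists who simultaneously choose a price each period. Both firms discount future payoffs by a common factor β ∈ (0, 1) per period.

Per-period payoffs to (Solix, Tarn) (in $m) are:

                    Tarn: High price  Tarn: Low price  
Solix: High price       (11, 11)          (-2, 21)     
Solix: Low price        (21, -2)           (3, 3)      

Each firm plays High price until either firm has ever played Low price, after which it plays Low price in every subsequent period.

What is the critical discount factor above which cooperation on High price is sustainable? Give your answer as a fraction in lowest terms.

5/9

Cooperation forever yields 11 each period: 11/(1−β).
Deviating yields 21 once, then 3 forever: 21 + 3β/(1−β).
No profitable deviation requires 11/(1−β) ≥ 21 + 3β/(1−β).
Multiplying by (1−β): 11 ≥ 21(1−β) + 3β = 21 − 18β.
So 18β ≥ 10, i.e. β ≥ 10/18 = 5/9.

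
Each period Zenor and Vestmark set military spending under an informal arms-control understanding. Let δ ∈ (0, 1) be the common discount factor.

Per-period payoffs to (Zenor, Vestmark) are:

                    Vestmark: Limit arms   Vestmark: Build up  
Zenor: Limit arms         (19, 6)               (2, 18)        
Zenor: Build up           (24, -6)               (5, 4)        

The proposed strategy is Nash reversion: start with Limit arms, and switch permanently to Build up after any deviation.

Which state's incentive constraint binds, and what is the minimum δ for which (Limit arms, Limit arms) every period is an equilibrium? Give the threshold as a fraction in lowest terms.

For Zenor: deviation gain 24−19 = 5, per-period punishment loss 19−5 = 14. IC gives δ ≥ 5/19.
For Vestmark: gain 12, loss 2 per period, so δ ≥ 12/14 = 6/7.
The tighter constraint is Vestmark's, so cooperation needs δ ≥ 6/7.

Vestmark; δ ≥ 6/7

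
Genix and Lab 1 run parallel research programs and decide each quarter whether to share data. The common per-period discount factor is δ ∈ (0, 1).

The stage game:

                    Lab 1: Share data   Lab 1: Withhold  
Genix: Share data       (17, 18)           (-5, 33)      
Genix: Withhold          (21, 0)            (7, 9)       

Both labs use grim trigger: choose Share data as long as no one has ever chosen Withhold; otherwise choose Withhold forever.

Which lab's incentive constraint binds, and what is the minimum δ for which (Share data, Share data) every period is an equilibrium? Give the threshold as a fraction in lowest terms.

Lab 1; δ ≥ 5/8

For Genix: deviation gain 21−17 = 4, per-period punishment loss 17−7 = 10. IC gives δ ≥ 4/14 = 2/7.
For Lab 1: gain 15, loss 9 per period, so δ ≥ 15/24 = 5/8.
The tighter constraint is Lab 1's, so cooperation needs δ ≥ 5/8.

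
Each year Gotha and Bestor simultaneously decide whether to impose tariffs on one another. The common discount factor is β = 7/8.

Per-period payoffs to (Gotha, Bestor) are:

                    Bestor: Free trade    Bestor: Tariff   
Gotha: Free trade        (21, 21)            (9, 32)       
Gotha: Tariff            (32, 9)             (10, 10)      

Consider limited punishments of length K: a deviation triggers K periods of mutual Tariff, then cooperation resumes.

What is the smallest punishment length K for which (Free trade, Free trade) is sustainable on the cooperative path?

No profitable deviation requires (21−10)(β+…+β^K) ≥ 32−21, i.e. β+…+β^K ≥ 1 ≈ 1.0000.
With β = 7/8, the partial sums are K=1: 0.8750, K=2: 1.6406.
K = 2 is the first length at which the sum reaches 1.0000.

2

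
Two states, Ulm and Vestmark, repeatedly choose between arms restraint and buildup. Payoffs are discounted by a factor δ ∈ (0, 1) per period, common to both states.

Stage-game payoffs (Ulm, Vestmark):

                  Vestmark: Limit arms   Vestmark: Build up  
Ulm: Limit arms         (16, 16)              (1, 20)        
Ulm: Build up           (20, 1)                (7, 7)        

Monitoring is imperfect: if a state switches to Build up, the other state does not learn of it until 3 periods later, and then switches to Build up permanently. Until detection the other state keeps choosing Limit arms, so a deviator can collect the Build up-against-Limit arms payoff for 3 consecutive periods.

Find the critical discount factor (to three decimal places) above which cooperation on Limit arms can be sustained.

A deviator earns 20 for 3 periods, then 7 forever; cooperating earns 16 forever. Multiplying the IC by (1−δ):
16 ≥ 20(1−δ^3) + 7δ^3, so 13·δ^3 ≥ 4 and δ^3 ≥ 4/13.
δ ≥ (4/13)^(1/3) ≈ 0.675.

0.675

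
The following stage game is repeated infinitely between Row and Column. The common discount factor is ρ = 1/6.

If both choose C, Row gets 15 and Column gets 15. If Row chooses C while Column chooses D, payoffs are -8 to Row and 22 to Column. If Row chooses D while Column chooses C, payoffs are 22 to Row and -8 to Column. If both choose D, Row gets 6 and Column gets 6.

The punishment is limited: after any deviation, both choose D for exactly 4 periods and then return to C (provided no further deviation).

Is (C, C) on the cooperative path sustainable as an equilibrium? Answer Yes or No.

No

Comparing payoff streams over the 5 periods until play realigns: cooperate → 15(1+ρ+…+ρ^4); deviate → 22 + 6(ρ+…+ρ^4).
Cooperation is sustained iff (15−6)(ρ+…+ρ^4) ≥ 22−15.
ρ+…+ρ^4 = 1/6·(1−(1/6)^4)/(1−1/6) = 0.1998, and (22−15)/(15−6) = 0.7778.
0.1998 < 0.7778, so cooperation is not sustainable.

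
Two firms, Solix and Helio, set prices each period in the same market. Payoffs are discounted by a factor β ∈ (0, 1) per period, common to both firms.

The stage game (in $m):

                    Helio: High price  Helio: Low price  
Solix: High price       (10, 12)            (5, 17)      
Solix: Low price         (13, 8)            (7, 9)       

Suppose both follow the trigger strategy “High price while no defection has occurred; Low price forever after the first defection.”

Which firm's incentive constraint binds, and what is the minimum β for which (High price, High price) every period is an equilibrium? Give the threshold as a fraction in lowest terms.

Helio; β ≥ 5/8

Solix's threshold: (13−10)/(13−7) = 1/2.
Helio's threshold: (17−12)/(17−9) = 5/8.
1/2 < 5/8, so Helio binds and β* = 5/8.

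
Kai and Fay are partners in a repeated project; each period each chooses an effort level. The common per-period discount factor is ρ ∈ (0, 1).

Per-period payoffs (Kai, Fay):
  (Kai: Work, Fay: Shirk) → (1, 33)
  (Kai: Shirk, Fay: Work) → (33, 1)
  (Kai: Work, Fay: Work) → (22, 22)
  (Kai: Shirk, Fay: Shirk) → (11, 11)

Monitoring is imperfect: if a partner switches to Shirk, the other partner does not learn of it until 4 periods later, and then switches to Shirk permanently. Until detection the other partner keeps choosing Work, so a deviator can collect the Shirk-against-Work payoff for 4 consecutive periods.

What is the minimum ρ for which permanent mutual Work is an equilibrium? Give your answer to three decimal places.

The best deviation is to choose Shirk for all 4 undetected periods, earning 33 each, then 11 forever once detected.
Deviation value: 33(1−ρ^4)/(1−ρ) + 11ρ^4/(1−ρ); cooperation value: 22/(1−ρ).
IC: 22 ≥ 33(1−ρ^4) + 11ρ^4 = 33 − 22ρ^4.
So ρ^4 ≥ 11/22 = 1/2, giving ρ ≥ (1/2)^(1/4) ≈ 0.841.

0.841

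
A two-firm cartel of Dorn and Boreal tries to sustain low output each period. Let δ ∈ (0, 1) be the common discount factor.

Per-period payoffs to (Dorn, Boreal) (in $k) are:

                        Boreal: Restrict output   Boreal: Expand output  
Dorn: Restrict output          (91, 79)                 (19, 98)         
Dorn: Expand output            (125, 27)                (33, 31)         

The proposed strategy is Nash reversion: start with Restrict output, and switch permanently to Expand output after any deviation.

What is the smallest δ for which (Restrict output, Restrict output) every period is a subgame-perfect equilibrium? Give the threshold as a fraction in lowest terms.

For Dorn: deviation gain 125−91 = 34, per-period punishment loss 91−33 = 58. IC gives δ ≥ 34/92 = 17/46.
For Boreal: gain 19, loss 48 per period, so δ ≥ 19/67.
The tighter constraint is Dorn's, so cooperation needs δ ≥ 17/46.

17/46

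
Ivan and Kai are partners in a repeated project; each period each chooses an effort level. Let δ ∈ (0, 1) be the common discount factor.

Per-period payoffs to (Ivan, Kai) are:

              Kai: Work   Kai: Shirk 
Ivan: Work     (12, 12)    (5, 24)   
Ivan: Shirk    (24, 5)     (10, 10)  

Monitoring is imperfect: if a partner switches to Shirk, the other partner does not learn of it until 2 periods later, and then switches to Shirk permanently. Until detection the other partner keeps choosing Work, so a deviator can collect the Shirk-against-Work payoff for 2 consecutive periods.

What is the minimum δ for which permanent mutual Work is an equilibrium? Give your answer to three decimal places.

A deviator earns 24 for 2 periods, then 10 forever; cooperating earns 12 forever. Multiplying the IC by (1−δ):
12 ≥ 24(1−δ^2) + 10δ^2, so 14·δ^2 ≥ 12 and δ^2 ≥ 6/7.
δ ≥ (6/7)^(1/2) ≈ 0.926.

0.926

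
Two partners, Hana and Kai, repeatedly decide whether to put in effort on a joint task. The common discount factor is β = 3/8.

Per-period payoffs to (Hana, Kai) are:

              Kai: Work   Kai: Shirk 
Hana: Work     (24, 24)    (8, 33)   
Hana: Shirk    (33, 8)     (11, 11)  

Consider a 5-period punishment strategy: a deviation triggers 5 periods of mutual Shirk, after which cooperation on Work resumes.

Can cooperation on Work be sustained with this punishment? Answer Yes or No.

No

A one-shot deviation gives 33 now, then 11 for 5 periods, then back to 24.
Gain from deviating: (33−24) today; loss: (24−11) in each of the next 5 periods.
No-deviation condition: (24−11)(β+…+β^5) ≥ 33−24, i.e. β+…+β^5 ≥ 9/13.
At β = 3/8: β+…+β^5 = 0.5956 < 0.6923.
So cooperation is not sustainable.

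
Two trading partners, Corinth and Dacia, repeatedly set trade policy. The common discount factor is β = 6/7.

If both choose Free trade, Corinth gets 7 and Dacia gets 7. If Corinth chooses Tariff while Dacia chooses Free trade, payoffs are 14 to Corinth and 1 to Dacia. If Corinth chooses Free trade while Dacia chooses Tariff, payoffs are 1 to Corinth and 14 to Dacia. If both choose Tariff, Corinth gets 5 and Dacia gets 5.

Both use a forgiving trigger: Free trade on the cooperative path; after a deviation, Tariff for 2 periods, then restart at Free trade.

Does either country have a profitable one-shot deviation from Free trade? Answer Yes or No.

Yes

IC: β+…+β^2 ≥ (14−7)/(7−5) = 7/2.
At β = 6/7: partial sum = 1.5918 < 3.5000. Cooperation not sustainable.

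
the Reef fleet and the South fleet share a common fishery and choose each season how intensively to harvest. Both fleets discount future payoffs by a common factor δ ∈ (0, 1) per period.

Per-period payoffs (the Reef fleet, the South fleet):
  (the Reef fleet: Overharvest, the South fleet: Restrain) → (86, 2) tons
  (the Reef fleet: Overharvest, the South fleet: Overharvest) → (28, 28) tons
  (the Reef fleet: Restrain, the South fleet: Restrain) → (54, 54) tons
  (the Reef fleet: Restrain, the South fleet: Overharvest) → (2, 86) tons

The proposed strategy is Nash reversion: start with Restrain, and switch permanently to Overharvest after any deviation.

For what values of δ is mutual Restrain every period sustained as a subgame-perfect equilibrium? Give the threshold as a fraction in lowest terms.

16/29

Under grim trigger the critical discount factor is (T−C)/(T−P) with T = 86, C = 54, P = 28.
δ* = (86−54)/(86−28) = 32/58 = 16/29.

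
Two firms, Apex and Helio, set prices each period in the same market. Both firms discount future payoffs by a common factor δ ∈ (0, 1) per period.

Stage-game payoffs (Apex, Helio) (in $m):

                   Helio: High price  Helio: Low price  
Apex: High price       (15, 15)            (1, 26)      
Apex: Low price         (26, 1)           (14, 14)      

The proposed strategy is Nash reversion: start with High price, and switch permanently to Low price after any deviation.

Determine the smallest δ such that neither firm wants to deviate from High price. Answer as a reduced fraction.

11/12

Under grim trigger the critical discount factor is (T−C)/(T−P) with T = 26, C = 15, P = 14.
δ* = (26−15)/(26−14) = 11/12.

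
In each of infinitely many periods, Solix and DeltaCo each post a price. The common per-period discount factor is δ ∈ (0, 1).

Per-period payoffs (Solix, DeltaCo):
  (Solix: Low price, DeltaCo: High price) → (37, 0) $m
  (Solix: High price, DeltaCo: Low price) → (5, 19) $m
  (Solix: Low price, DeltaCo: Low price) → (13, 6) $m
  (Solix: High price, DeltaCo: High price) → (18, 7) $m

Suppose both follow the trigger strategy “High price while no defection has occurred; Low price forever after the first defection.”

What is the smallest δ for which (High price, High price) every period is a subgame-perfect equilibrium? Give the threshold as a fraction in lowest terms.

12/13

Solix: cooperation gives 18 each period; deviation gives 37 once then 13 forever.
  18/(1−δ) ≥ 37 + 13δ/(1−δ) ⇒ δ ≥ 19/24.
DeltaCo: cooperation gives 7 each period; deviation gives 19 once then 6 forever.
  δ ≥ 12/13.
Both must hold, so the binding constraint is DeltaCo's: δ ≥ 12/13.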